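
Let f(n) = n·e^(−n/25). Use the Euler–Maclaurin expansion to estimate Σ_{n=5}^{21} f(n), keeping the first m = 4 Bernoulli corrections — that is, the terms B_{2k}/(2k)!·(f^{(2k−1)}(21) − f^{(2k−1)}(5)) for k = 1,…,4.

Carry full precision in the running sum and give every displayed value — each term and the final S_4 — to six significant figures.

S_4 ≈ 124.112

∫_5^21 x·e^(−x/25) dx evaluates to 117.581.
Endpoint term: (f(5) + f(21))/2 = (4.09365 + 9.06592)/2 = 6.57979.
So far: 124.161.
Correction k=1: B_{2}/2! · (f^{(1)}(21) − f^{(1)}(5)) = 1/12 · (0.0690737 − 0.654985) = -0.0488259.
Running total after k=1: 124.112.
Correction k=2: B_{4}/4! · (f^{(3)}(21) − f^{(3)}(5)) = −1/720 · (0.00149199 − 0.00366791) = 3.02211e-06.
Running total after k=2: 124.112.
Correction k=3: B_{6}/6! · (f^{(5)}(21) − f^{(5)}(5)) = 1/30240 · (4.59754e-06 − 1.00606e-05) = -1.80655e-10.
Running total after k=3: 124.112.
Correction k=4: B_{8}/8! · (f^{(7)}(21) − f^{(7)}(5)) = −1/1209600 · (1.08926e-08 − 2.28039e-08) = 9.84731e-15.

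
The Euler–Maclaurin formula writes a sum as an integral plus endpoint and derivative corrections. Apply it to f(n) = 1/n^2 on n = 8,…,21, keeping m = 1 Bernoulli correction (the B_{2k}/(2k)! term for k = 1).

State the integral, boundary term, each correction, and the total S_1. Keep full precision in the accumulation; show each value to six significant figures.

∫_8^21 1/x^2 dx evaluates to 0.0773810.
Endpoint term: (f(8) + f(21))/2 = (0.0156250 + 0.00226757)/2 = 0.00894629.
So far: 0.0863272.
Correction k=1: B_{2}/2! · (f^{(1)}(21) − f^{(1)}(8)) = 1/12 · (-0.000215959 − (-0.00390625)) = 0.000307524.

S_1 ≈ 0.0866348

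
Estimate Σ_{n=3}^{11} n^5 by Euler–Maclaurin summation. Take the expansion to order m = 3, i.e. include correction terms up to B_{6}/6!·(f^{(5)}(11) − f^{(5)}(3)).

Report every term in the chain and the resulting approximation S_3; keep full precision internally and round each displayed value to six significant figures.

S_3 ≈ 381843

The integral term ∫_3^11 x^5 dx = 295139.
½[f(3) + f(11)] = ½[243.000 + 161051] = 80647.0.
Running total after boundary: 375786.
Order-1 term: 1/12 · (73205.0 − 405.000) = 6066.67.
Partial sum through k=1: 381852.
Order-2 term: −1/720 · (7260.00 − 540.000) = -9.33333.
Partial sum through k=2: 381843.
Order-3 term: 1/30240 · (120.000 − 120.000) = 0.00000.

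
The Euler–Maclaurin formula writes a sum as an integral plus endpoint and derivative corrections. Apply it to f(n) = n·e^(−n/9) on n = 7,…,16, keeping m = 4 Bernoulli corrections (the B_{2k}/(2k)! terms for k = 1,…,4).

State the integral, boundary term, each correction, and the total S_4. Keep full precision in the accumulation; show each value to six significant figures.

∫_7^16 x·e^(−x/9) dx evaluates to 28.1293.
½[f(7) + f(16)] = ½[3.21598 + 2.70421] = 2.96010.
So far: 31.0894.
k=1: B_{2}/(2)! × [f^{(1)}(16) − f^{(1)}(7)] = 1/12 × (-0.131455 − 0.102095) = -0.0194625.
Partial sum through k=1: 31.0700.
k=2: B_{4}/(4)! × [f^{(3)}(16) − f^{(3)}(7)] = −1/720 × (0.00255027 − 0.0126043) = 1.39639e-05.
Partial sum through k=2: 31.0700.
k=3: B_{6}/(6)! × [f^{(5)}(16) − f^{(5)}(7)] = 1/30240 × (8.30054e-05 − 0.000295656) = -7.03209e-09.
Partial sum through k=3: 31.0700.
k=4: B_{8}/(8)! × [f^{(7)}(16) − f^{(7)}(7)] = −1/1209600 × (1.66081e-06 − 5.37905e-06) = 3.07394e-12.

S_4 ≈ 31.0700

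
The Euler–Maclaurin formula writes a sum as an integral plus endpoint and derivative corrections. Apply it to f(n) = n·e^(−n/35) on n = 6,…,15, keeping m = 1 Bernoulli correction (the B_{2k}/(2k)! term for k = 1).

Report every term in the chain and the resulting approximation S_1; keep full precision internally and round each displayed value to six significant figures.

∫_6^15 x·e^(−x/35) dx evaluates to 68.9124.
Boundary: ½(f(6) + f(15)) = ½(5.05476 + 9.77159) = 7.41317.
Integral + boundary = 76.3256.
Order-1 term: 1/12 · (0.372251 − 0.698039) = -0.0271490.

S_1 ≈ 76.2984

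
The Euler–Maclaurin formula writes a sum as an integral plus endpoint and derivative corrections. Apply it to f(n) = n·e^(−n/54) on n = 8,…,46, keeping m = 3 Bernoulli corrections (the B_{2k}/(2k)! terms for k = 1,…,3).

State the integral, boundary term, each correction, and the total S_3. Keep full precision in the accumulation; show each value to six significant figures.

Integral: ∫_8^46 x·e^(−x/54) dx = 583.221.
Boundary: ½(f(8) + f(46)) = ½(6.89843 + 19.6247) = 13.2616.
Integral + boundary = 596.483.
k=1: B_{2}/(2)! × [f^{(1)}(46) − f^{(1)}(8)] = 1/12 × (0.0632036 − 0.734555) = -0.0559459.
Running total after k=1: 596.427.
k=2: B_{4}/(4)! × [f^{(3)}(46) − f^{(3)}(8)] = −1/720 × (0.000314284 − 0.000843334) = 7.34792e-07.
Running total after k=2: 596.427.
k=3: B_{6}/(6)! × [f^{(5)}(46) − f^{(5)}(8)] = 1/30240 × (2.08125e-07 − 4.92031e-07) = -9.38842e-12.

S_3 ≈ 596.427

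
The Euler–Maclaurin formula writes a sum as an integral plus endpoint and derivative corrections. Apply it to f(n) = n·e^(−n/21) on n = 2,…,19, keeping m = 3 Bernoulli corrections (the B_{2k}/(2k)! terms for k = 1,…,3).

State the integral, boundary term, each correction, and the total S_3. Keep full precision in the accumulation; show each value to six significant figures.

The integral term ∫_2^19 x·e^(−x/21) dx = 99.2265.
Boundary: ½(f(2) + f(19)) = ½(1.81831 + 7.68813) = 4.75322.
So far: 103.980.
Order-1 term: 1/12 · (0.0385370 − 0.822570) = -0.0653361.
After k=1: 103.914.
Order-2 term: −1/720 · (0.00192248 − 0.00598840) = 5.64711e-06.
After k=2: 103.914.
Order-3 term: 1/30240 · (8.52057e-06 − 2.29287e-05) = -4.76459e-10.

S_3 ≈ 103.914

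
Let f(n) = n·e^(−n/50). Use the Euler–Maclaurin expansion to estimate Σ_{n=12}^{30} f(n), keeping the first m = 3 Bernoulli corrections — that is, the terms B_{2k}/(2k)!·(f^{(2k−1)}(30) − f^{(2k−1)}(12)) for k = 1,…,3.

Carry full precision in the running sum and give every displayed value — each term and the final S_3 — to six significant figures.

S_3 ≈ 256.220

The integral term ∫_12^30 x·e^(−x/50) dx = 243.300.
½[f(12) + f(30)] = ½[9.43953 + 16.4643] = 12.9519.
Running total after boundary: 256.252.
Order-1 term: 1/12 · (0.219525 − 0.597837) = -0.0315260.
After k=1: 256.220.
Order-2 term: −1/720 · (0.000526859 − 0.000868437) = 4.74414e-07.
After k=2: 256.220.
Order-3 term: 1/30240 · (3.86363e-07 − 5.99096e-07) = -7.03480e-12.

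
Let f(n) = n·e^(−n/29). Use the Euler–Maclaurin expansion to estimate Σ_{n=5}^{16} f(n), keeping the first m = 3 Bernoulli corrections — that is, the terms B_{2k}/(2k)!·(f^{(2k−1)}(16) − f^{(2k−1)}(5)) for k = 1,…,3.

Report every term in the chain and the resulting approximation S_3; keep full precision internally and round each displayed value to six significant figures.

S_3 ≈ 84.9007

∫_5^16 x·e^(−x/29) dx evaluates to 78.2255.
½[f(5) + f(16)] = ½[4.20815 + 9.21529] = 6.71172.
Integral + boundary = 84.9372.
k=1: B_{2}/(2)! × [f^{(1)}(16) − f^{(1)}(5)] = 1/12 × (0.258187 − 0.696522) = -0.0365279.
After k=1: 84.9007.
k=2: B_{4}/(4)! × [f^{(3)}(16) − f^{(3)}(5)] = −1/720 × (0.00167669 − 0.00282971) = 1.60141e-06.
After k=2: 84.9007.
k=3: B_{6}/(6)! × [f^{(5)}(16) − f^{(5)}(5)] = 1/30240 × (3.62234e-06 − 5.74460e-06) = -7.01806e-11.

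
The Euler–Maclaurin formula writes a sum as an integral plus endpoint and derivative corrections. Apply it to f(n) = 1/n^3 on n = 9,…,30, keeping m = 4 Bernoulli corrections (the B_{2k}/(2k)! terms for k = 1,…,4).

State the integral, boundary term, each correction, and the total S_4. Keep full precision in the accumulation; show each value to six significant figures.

Integral: ∫_9^30 1/x^3 dx = 0.00561728.
½[f(9) + f(30)] = ½[0.00137174 + 3.70370e-05] = 0.000704390.
Integral + boundary = 0.00632167.
Order-1 term: 1/12 · (-3.70370e-06 − (-0.000457247)) = 3.77953e-05.
Running total after k=1: 0.00635947.
Order-2 term: −1/720 · (-8.23045e-08 − (-0.000112901)) = -1.56692e-07.
Running total after k=2: 0.00635931.
Order-3 term: 1/30240 · (-3.84088e-09 − (-5.85410e-05)) = 1.93575e-09.
Running total after k=3: 0.00635931.
Order-4 term: −1/1209600 · (-3.07270e-10 − (-5.20365e-05)) = -4.30193e-11.

S_4 ≈ 0.00635931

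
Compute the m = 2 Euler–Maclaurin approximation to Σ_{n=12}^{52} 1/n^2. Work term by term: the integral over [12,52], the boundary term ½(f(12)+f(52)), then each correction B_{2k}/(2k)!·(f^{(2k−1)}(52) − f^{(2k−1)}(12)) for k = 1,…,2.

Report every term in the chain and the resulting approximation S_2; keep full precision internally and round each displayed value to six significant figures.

∫_12^52 1/x^2 dx evaluates to 0.0641026.
Endpoint term: (f(12) + f(52))/2 = (0.00694444 + 0.000369822)/2 = 0.00365713.
So far: 0.0677597.
Order-1 term: 1/12 · (-1.42239e-05 − (-0.00115741)) = 9.52653e-05.
Running total after k=1: 0.0678550.
Order-2 term: −1/720 · (-6.31240e-08 − (-9.64506e-05)) = -1.33872e-07.

S_2 ≈ 0.0678548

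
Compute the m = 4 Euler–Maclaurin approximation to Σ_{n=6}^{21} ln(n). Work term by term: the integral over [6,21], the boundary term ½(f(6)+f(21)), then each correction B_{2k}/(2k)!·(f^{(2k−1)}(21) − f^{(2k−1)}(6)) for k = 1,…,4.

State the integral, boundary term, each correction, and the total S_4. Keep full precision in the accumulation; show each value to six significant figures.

S_4 ≈ 40.5926

The integral term ∫_6^21 ln(x) dx = 38.1844.
Boundary: ½(f(6) + f(21)) = ½(1.79176 + 3.04452) = 2.41814.
So far: 40.6026.
k=1: B_{2}/(2)! × [f^{(1)}(21) − f^{(1)}(6)] = 1/12 × (0.0476190 − 0.166667) = -0.00992063.
Partial sum through k=1: 40.5926.
k=2: B_{4}/(4)! × [f^{(3)}(21) − f^{(3)}(6)] = −1/720 × (0.000215959 − 0.00925926) = 1.25601e-05.
Partial sum through k=2: 40.5926.
k=3: B_{6}/(6)! × [f^{(5)}(21) − f^{(5)}(6)] = 1/30240 × (5.87645e-06 − 0.00308642) = -1.01870e-07.
Partial sum through k=3: 40.5926.
k=4: B_{8}/(8)! × [f^{(7)}(21) − f^{(7)}(6)] = −1/1209600 × (3.99758e-07 − 0.00257202) = 2.12601e-09.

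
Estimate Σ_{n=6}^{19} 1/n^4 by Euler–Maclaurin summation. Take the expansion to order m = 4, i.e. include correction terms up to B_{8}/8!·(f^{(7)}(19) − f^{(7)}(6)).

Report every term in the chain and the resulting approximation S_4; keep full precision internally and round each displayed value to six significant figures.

S_4 ≈ 0.00192641

The integral term ∫_6^19 1/x^4 dx = 0.00149461.
½[f(6) + f(19)] = ½[0.000771605 + 7.67336e-06] = 0.000389639.
So far: 0.00188425.
Correction k=1: B_{2}/2! · (f^{(1)}(19) − f^{(1)}(6)) = 1/12 · (-1.61544e-06 − (-0.000514403)) = 4.27323e-05.
After k=1: 0.00192698.
Correction k=2: B_{4}/4! · (f^{(3)}(19) − f^{(3)}(6)) = −1/720 · (-1.34247e-07 − (-0.000428669)) = -5.95188e-07.
After k=2: 0.00192639.
Correction k=3: B_{6}/6! · (f^{(5)}(19) − f^{(5)}(6)) = 1/30240 · (-2.08251e-08 − (-0.000666819)) = 2.20502e-08.
After k=3: 0.00192641.
Correction k=4: B_{8}/8! · (f^{(7)}(19) − f^{(7)}(6)) = −1/1209600 · (-5.19185e-09 − (-0.00166705)) = -1.37818e-09.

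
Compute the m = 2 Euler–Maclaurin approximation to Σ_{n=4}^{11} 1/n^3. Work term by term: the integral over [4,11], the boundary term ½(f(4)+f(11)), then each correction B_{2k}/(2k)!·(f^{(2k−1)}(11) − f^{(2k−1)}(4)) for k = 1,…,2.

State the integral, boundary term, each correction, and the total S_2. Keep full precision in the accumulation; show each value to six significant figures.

Integral: ∫_4^11 1/x^3 dx = 0.0271178.
Endpoint term: (f(4) + f(11))/2 = (0.0156250 + 0.000751315)/2 = 0.00818816.
Running total after boundary: 0.0353059.
Correction k=1: B_{2}/2! · (f^{(1)}(11) − f^{(1)}(4)) = 1/12 · (-0.000204904 − (-0.0117188)) = 0.000959487.
Running total after k=1: 0.0362654.
Correction k=2: B_{4}/4! · (f^{(3)}(11) − f^{(3)}(4)) = −1/720 · (-3.38684e-05 − (-0.0146484)) = -2.02980e-05.

S_2 ≈ 0.0362451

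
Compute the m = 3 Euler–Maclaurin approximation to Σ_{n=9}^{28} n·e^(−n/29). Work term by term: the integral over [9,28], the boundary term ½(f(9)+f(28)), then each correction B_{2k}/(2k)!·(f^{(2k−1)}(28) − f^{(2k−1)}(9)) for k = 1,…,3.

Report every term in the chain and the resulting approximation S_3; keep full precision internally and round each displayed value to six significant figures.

∫_9^28 x·e^(−x/29) dx evaluates to 178.540.
½[f(9) + f(28)] = ½[6.59875 + 10.6620] = 8.63038.
Integral + boundary = 187.171.
k=1: B_{2}/(2)! × [f^{(1)}(28) − f^{(1)}(9)] = 1/12 × (0.0131306 − 0.505651) = -0.0410434.
Partial sum through k=1: 187.130.
k=2: B_{4}/(4)! × [f^{(3)}(28) − f^{(3)}(9)] = −1/720 × (0.000921169 − 0.00234487) = 1.97737e-06.
Partial sum through k=2: 187.130.
k=3: B_{6}/(6)! × [f^{(5)}(28) − f^{(5)}(9)] = 1/30240 × (2.17209e-06 − 4.86147e-06) = -8.89347e-11.

S_3 ≈ 187.130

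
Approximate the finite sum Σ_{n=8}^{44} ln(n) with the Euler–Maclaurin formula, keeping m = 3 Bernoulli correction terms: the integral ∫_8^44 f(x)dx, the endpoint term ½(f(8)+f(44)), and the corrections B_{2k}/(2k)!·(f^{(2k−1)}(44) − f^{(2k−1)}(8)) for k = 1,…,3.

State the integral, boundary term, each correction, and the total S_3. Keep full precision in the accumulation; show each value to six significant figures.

Integral: ∫_8^44 ln(x) dx = 113.869.
Boundary: ½(f(8) + f(44)) = ½(2.07944 + 3.78419) = 2.93182.
Integral + boundary = 116.801.
Order-1 term: 1/12 · (0.0227273 − 0.125000) = -0.00852273.
Running total after k=1: 116.792.
Order-2 term: −1/720 · (2.34786e-05 − 0.00390625) = 5.39274e-06.
Running total after k=2: 116.792.
Order-3 term: 1/30240 · (1.45528e-07 − 0.000732422) = -2.42155e-08.

S_3 ≈ 116.792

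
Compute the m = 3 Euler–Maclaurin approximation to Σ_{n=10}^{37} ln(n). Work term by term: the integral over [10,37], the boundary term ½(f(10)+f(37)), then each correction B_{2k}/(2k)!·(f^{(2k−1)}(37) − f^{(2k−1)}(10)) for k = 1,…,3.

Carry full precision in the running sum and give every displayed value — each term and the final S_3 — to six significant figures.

Integral: ∫_10^37 ln(x) dx = 83.5781.
Boundary: ½(f(10) + f(37)) = ½(2.30259 + 3.61092) = 2.95675.
So far: 86.5349.
k=1: B_{2}/(2)! × [f^{(1)}(37) − f^{(1)}(10)] = 1/12 × (0.0270270 − 0.100000) = -0.00608108.
Running total after k=1: 86.5288.
k=2: B_{4}/(4)! × [f^{(3)}(37) − f^{(3)}(10)] = −1/720 × (3.94843e-05 − 0.00200000) = 2.72294e-06.
Running total after k=2: 86.5288.
k=3: B_{6}/(6)! × [f^{(5)}(37) − f^{(5)}(10)] = 1/30240 × (3.46101e-07 − 0.000240000) = -7.92506e-09.

S_3 ≈ 86.5288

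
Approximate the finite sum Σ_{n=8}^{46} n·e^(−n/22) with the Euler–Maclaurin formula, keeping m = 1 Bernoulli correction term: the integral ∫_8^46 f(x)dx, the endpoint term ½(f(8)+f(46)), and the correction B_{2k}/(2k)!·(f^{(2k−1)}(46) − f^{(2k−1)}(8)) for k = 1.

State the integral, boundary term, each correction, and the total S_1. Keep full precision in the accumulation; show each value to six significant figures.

S_1 ≈ 279.502

The integral term ∫_8^46 x·e^(−x/22) dx = 273.927.
½[f(8) + f(46)] = ½[5.56115 + 5.68444] = 5.62279.
So far: 279.550.
Correction k=1: B_{2}/2! · (f^{(1)}(46) − f^{(1)}(8)) = 1/12 · (-0.134809 − 0.442364) = -0.0480978.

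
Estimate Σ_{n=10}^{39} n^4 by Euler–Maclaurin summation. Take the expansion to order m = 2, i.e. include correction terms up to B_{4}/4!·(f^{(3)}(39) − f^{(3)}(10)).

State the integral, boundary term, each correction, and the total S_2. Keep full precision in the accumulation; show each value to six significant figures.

The integral term ∫_10^39 x^4 dx = 1.80248e+07.
½[f(10) + f(39)] = ½[10000.0 + 2.31344e+06] = 1.16172e+06.
Integral + boundary = 1.91866e+07.
Correction k=1: B_{2}/2! · (f^{(1)}(39) − f^{(1)}(10)) = 1/12 · (237276 − 4000.00) = 19439.7.
After k=1: 1.92060e+07.
Correction k=2: B_{4}/4! · (f^{(3)}(39) − f^{(3)}(10)) = −1/720 · (936.000 − 240.000) = -0.966667.

S_2 ≈ 1.92060e+07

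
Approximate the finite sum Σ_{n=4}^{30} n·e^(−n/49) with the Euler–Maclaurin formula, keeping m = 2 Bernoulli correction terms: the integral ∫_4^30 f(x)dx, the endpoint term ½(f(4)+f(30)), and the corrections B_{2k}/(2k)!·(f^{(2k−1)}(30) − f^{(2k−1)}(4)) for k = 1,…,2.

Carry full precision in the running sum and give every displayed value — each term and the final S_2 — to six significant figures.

S_2 ≈ 304.750

Integral: ∫_4^30 x·e^(−x/49) dx = 294.828.
½[f(4) + f(30)] = ½[3.68644 + 16.2640] = 9.97521.
Running total after boundary: 304.803.
Order-1 term: 1/12 · (0.210215 − 0.846377) = -0.0530135.
After k=1: 304.750.
Order-2 term: −1/720 · (0.000539142 − 0.00112020) = 8.07024e-07.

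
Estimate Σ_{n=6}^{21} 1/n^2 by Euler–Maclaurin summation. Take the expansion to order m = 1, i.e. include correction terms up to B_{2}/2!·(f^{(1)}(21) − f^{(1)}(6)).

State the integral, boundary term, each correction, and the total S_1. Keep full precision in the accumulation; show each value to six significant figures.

S_1 ≈ 0.134824

Integral: ∫_6^21 1/x^2 dx = 0.119048.
½[f(6) + f(21)] = ½[0.0277778 + 0.00226757] = 0.0150227.
Running total after boundary: 0.134070.
k=1: B_{2}/(2)! × [f^{(1)}(21) − f^{(1)}(6)] = 1/12 × (-0.000215959 − (-0.00925926)) = 0.000753608.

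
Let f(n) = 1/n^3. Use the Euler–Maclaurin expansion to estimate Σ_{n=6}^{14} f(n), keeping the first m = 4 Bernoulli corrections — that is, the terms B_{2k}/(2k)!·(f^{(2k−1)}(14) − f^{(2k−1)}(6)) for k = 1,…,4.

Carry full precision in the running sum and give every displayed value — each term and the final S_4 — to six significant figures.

The integral term ∫_6^14 1/x^3 dx = 0.0113379.
Boundary: ½(f(6) + f(14)) = ½(0.00462963 + 0.000364431) = 0.00249703.
So far: 0.0138349.
k=1: B_{2}/(2)! × [f^{(1)}(14) − f^{(1)}(6)] = 1/12 × (-7.80925e-05 − (-0.00231481)) = 0.000186394.
Partial sum through k=1: 0.0140213.
k=2: B_{4}/(4)! × [f^{(3)}(14) − f^{(3)}(6)] = −1/720 × (-7.96862e-06 − (-0.00128601)) = -1.77506e-06.
Partial sum through k=2: 0.0140195.
k=3: B_{6}/(6)! × [f^{(5)}(14) − f^{(5)}(6)] = 1/30240 × (-1.70756e-06 − (-0.00150034)) = 4.95580e-08.
Partial sum through k=3: 0.0140196.
k=4: B_{8}/(8)! × [f^{(7)}(14) − f^{(7)}(6)] = −1/1209600 × (-6.27267e-07 − (-0.00300069)) = -2.48021e-09.

S_4 ≈ 0.0140196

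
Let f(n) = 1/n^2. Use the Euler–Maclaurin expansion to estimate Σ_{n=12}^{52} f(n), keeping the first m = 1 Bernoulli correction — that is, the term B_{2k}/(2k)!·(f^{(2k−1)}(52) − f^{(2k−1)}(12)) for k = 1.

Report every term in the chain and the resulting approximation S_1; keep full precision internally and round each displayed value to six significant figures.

Integral: ∫_12^52 1/x^2 dx = 0.0641026.
½[f(12) + f(52)] = ½[0.00694444 + 0.000369822] = 0.00365713.
So far: 0.0677597.
k=1: B_{2}/(2)! × [f^{(1)}(52) − f^{(1)}(12)] = 1/12 × (-1.42239e-05 − (-0.00115741)) = 9.52653e-05.

S_1 ≈ 0.0678550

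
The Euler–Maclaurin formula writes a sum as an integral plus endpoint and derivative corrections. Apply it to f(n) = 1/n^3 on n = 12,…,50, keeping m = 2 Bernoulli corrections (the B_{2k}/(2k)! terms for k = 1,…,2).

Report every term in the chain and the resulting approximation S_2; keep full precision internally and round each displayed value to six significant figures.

Integral: ∫_12^50 1/x^3 dx = 0.00327222.
Endpoint term: (f(12) + f(50))/2 = (0.000578704 + 8.00000e-06)/2 = 0.000293352.
So far: 0.00356557.
k=1: B_{2}/(2)! × [f^{(1)}(50) − f^{(1)}(12)] = 1/12 × (-4.80000e-07 − (-0.000144676)) = 1.20163e-05.
After k=1: 0.00357759.
k=2: B_{4}/(4)! × [f^{(3)}(50) − f^{(3)}(12)] = −1/720 × (-3.84000e-09 − (-2.00939e-05)) = -2.79028e-08.

S_2 ≈ 0.00357756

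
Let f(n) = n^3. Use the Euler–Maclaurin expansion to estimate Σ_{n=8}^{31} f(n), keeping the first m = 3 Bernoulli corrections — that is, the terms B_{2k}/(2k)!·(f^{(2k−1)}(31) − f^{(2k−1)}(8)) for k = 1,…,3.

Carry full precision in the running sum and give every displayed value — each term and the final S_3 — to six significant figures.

∫_8^31 x^3 dx evaluates to 229856.
½[f(8) + f(31)] = ½[512.000 + 29791.0] = 15151.5.
Integral + boundary = 245008.
Order-1 term: 1/12 · (2883.00 − 192.000) = 224.250.
After k=1: 245232.
Order-2 term: −1/720 · (6.00000 − 6.00000) = 0.00000.
After k=2: 245232.
Order-3 term: 1/30240 · (0.00000 − 0.00000) = 0.00000.

S_3 ≈ 245232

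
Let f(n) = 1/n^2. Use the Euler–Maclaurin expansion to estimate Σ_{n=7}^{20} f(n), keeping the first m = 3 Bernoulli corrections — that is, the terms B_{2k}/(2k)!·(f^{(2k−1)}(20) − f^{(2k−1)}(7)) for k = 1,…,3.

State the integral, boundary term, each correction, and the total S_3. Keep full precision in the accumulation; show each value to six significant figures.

S_3 ≈ 0.104774

∫_7^20 1/x^2 dx evaluates to 0.0928571.
Boundary: ½(f(7) + f(20)) = ½(0.0204082 + 0.00250000) = 0.0114541.
So far: 0.104311.
k=1: B_{2}/(2)! × [f^{(1)}(20) − f^{(1)}(7)] = 1/12 × (-0.000250000 − (-0.00583090)) = 0.000465075.
Partial sum through k=1: 0.104776.
k=2: B_{4}/(4)! × [f^{(3)}(20) − f^{(3)}(7)] = −1/720 × (-7.50000e-06 − (-0.00142798)) = -1.97288e-06.
Partial sum through k=2: 0.104774.
k=3: B_{6}/(6)! × [f^{(5)}(20) − f^{(5)}(7)] = 1/30240 × (-5.62500e-07 − (-0.000874271)) = 2.88925e-08.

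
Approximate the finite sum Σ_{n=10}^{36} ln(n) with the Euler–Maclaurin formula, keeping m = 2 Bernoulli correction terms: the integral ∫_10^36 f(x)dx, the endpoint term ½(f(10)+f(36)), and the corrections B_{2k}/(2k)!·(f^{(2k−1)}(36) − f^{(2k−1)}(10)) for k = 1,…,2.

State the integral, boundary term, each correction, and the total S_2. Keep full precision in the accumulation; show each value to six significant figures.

∫_10^36 ln(x) dx evaluates to 79.9808.
½[f(10) + f(36)] = ½[2.30259 + 3.58352] = 2.94305.
Running total after boundary: 82.9239.
Order-1 term: 1/12 · (0.0277778 − 0.100000) = -0.00601852.
Running total after k=1: 82.9179.
Order-2 term: −1/720 · (4.28669e-05 − 0.00200000) = 2.71824e-06.

S_2 ≈ 82.9179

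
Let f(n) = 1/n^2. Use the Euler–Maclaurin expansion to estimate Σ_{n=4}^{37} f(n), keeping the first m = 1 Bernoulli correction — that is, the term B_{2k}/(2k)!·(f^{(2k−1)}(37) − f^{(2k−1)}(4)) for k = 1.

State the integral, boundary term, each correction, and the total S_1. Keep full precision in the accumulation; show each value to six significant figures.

S_1 ≈ 0.257189

The integral term ∫_4^37 1/x^2 dx = 0.222973.
Boundary: ½(f(4) + f(37)) = ½(0.0625000 + 0.000730460) = 0.0316152.
Running total after boundary: 0.254588.
k=1: B_{2}/(2)! × [f^{(1)}(37) − f^{(1)}(4)] = 1/12 × (-3.94843e-05 − (-0.0312500)) = 0.00260088.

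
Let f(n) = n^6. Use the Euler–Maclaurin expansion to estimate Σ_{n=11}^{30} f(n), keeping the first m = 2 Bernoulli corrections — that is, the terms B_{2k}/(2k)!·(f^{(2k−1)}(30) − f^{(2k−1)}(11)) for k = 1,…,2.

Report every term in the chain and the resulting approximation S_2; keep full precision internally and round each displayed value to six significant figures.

∫_11^30 x^6 dx evaluates to 3.12150e+09.
Endpoint term: (f(11) + f(30))/2 = (1.77156e+06 + 7.29000e+08)/2 = 3.65386e+08.
Integral + boundary = 3.48689e+09.
Order-1 term: 1/12 · (1.45800e+08 − 966306) = 1.20695e+07.
Running total after k=1: 3.49896e+09.
Order-2 term: −1/720 · (3.24000e+06 − 159720) = -4278.17.

S_2 ≈ 3.49895e+09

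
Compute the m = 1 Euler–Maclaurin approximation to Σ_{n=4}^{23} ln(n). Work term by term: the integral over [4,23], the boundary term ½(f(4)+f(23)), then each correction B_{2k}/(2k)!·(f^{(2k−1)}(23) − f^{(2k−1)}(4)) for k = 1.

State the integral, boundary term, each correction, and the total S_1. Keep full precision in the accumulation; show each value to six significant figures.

S_1 ≈ 49.8149

The integral term ∫_4^23 ln(x) dx = 47.5712.
Endpoint term: (f(4) + f(23))/2 = (1.38629 + 3.13549)/2 = 2.26089.
Integral + boundary = 49.8321.
Order-1 term: 1/12 · (0.0434783 − 0.250000) = -0.0172101.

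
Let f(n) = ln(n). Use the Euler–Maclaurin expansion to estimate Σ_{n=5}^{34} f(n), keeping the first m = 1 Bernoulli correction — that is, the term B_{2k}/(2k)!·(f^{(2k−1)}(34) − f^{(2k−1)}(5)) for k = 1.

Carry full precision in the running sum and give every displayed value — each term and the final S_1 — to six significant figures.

∫_5^34 ln(x) dx evaluates to 82.8491.
½[f(5) + f(34)] = ½[1.60944 + 3.52636] = 2.56790.
Integral + boundary = 85.4170.
Correction k=1: B_{2}/2! · (f^{(1)}(34) − f^{(1)}(5)) = 1/12 · (0.0294118 − 0.200000) = -0.0142157.

S_1 ≈ 85.4028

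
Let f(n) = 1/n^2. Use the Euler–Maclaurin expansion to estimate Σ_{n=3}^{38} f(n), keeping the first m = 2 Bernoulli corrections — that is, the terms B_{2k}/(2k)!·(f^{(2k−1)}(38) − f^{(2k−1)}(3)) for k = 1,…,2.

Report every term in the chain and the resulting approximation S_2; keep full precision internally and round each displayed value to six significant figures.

Integral: ∫_3^38 1/x^2 dx = 0.307018.
Boundary: ½(f(3) + f(38)) = ½(0.111111 + 0.000692521) = 0.0559018.
Running total after boundary: 0.362919.
Correction k=1: B_{2}/2! · (f^{(1)}(38) − f^{(1)}(3)) = 1/12 · (-3.64485e-05 − (-0.0740741)) = 0.00616980.
Partial sum through k=1: 0.369089.
Correction k=2: B_{4}/4! · (f^{(3)}(38) − f^{(3)}(3)) = −1/720 · (-3.02896e-07 − (-0.0987654)) = -0.000137174.

S_2 ≈ 0.368952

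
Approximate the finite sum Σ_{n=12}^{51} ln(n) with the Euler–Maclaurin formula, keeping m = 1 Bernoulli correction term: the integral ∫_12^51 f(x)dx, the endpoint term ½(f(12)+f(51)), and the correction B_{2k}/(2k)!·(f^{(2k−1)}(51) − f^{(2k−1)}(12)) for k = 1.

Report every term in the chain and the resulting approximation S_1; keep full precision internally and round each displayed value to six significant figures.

The integral term ∫_12^51 ln(x) dx = 131.704.
Boundary: ½(f(12) + f(51)) = ½(2.48491 + 3.93183) = 3.20837.
Integral + boundary = 134.913.
Order-1 term: 1/12 · (0.0196078 − 0.0833333) = -0.00531046.

S_1 ≈ 134.907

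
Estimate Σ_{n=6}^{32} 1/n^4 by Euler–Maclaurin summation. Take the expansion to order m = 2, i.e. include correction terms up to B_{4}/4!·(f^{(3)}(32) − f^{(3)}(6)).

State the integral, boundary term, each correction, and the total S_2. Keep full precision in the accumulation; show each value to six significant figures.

S_2 ≈ 0.00196158

Integral: ∫_6^32 1/x^4 dx = 0.00153304.
Endpoint term: (f(6) + f(32))/2 = (0.000771605 + 9.53674e-07)/2 = 0.000386279.
Integral + boundary = 0.00191932.
Correction k=1: B_{2}/2! · (f^{(1)}(32) − f^{(1)}(6)) = 1/12 · (-1.19209e-07 − (-0.000514403)) = 4.28570e-05.
Partial sum through k=1: 0.00196217.
Correction k=2: B_{4}/4! · (f^{(3)}(32) − f^{(3)}(6)) = −1/720 · (-3.49246e-09 − (-0.000428669)) = -5.95369e-07.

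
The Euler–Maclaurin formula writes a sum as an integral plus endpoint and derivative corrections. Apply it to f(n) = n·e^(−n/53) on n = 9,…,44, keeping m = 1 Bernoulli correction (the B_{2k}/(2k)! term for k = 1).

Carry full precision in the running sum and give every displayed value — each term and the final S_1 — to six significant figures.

S_1 ≈ 544.836

Integral: ∫_9^44 x·e^(−x/53) dx = 531.499.
½[f(9) + f(44)] = ½[7.59442 + 19.1825] = 13.3885.
Running total after boundary: 544.888.
k=1: B_{2}/(2)! × [f^{(1)}(44) − f^{(1)}(9)] = 1/12 × (0.0740321 − 0.700533) = -0.0522084.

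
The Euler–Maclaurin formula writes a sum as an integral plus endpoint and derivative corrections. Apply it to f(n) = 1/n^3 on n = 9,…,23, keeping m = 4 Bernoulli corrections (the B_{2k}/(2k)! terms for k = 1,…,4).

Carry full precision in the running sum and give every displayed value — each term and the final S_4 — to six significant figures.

S_4 ≈ 0.00599168

Integral: ∫_9^23 1/x^3 dx = 0.00522766.
Endpoint term: (f(9) + f(23))/2 = (0.00137174 + 8.21895e-05)/2 = 0.000726966.
So far: 0.00595463.
Order-1 term: 1/12 · (-1.07204e-05 − (-0.000457247)) = 3.72106e-05.
Running total after k=1: 0.00599184.
Order-2 term: −1/720 · (-4.05307e-07 − (-0.000112901)) = -1.56243e-07.
Running total after k=2: 0.00599168.
Order-3 term: 1/30240 · (-3.21794e-08 − (-5.85410e-05)) = 1.93482e-09.
Running total after k=3: 0.00599168.
Order-4 term: −1/1209600 · (-4.37980e-09 − (-5.20365e-05)) = -4.30160e-11.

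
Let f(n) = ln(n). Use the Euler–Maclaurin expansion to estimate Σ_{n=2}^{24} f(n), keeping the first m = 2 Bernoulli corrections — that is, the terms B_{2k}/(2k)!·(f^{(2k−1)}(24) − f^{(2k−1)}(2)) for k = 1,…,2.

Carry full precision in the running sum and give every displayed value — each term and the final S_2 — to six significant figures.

S_2 ≈ 54.7848

The integral term ∫_2^24 ln(x) dx = 52.8870.
Endpoint term: (f(2) + f(24))/2 = (0.693147 + 3.17805)/2 = 1.93560.
Running total after boundary: 54.8226.
Order-1 term: 1/12 · (0.0416667 − 0.500000) = -0.0381944.
Running total after k=1: 54.7844.
Order-2 term: −1/720 · (0.000144676 − 0.250000) = 0.000347021.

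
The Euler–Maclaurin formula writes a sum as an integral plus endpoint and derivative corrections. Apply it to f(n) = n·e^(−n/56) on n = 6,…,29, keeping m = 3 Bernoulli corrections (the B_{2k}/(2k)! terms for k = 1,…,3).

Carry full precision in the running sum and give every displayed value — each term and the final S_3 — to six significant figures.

Integral: ∫_6^29 x·e^(−x/56) dx = 283.247.
½[f(6) + f(29)] = ½[5.39038 + 17.2781] = 11.3342.
Running total after boundary: 294.581.
k=1: B_{2}/(2)! × [f^{(1)}(29) − f^{(1)}(6)] = 1/12 × (0.287259 − 0.802140) = -0.0429068.
After k=1: 294.538.
k=2: B_{4}/(4)! × [f^{(3)}(29) − f^{(3)}(6)] = −1/720 × (0.000471572 − 0.000828742) = 4.96069e-07.
After k=2: 294.538.
k=3: B_{6}/(6)! × [f^{(5)}(29) − f^{(5)}(6)] = 1/30240 × (2.71538e-07 − 4.46971e-07) = -5.80133e-12.

S_3 ≈ 294.538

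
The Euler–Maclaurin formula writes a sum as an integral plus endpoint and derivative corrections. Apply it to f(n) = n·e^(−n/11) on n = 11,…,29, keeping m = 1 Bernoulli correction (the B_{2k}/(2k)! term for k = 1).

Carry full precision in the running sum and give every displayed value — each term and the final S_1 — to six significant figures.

S_1 ≈ 60.5656

Integral: ∫_11^29 x·e^(−x/11) dx = 57.5135.
½[f(11) + f(29)] = ½[4.04667 + 2.07702] = 3.06184.
So far: 60.5753.
Correction k=1: B_{2}/2! · (f^{(1)}(29) − f^{(1)}(11)) = 1/12 · (-0.117198 − 0.00000) = -0.00976653.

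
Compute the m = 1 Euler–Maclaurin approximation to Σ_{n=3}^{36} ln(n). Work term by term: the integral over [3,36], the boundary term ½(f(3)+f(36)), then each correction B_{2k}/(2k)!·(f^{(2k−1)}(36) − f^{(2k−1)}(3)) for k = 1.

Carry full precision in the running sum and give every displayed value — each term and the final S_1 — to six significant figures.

S_1 ≈ 95.0264

The integral term ∫_3^36 ln(x) dx = 92.7108.
½[f(3) + f(36)] = ½[1.09861 + 3.58352] = 2.34107.
So far: 95.0519.
Correction k=1: B_{2}/2! · (f^{(1)}(36) − f^{(1)}(3)) = 1/12 · (0.0277778 − 0.333333) = -0.0254630.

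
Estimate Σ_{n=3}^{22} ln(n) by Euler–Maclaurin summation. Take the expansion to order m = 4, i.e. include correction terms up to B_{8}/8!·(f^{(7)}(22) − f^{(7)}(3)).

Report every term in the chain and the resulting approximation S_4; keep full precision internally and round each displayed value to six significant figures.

Integral: ∫_3^22 ln(x) dx = 45.7071.
Boundary: ½(f(3) + f(22)) = ½(1.09861 + 3.09104) = 2.09483.
So far: 47.8019.
Order-1 term: 1/12 · (0.0454545 − 0.333333) = -0.0239899.
After k=1: 47.7779.
Order-2 term: −1/720 · (0.000187829 − 0.0740741) = 0.000102620.
After k=2: 47.7780.
Order-3 term: 1/30240 · (4.65691e-06 − 0.0987654) = -3.26590e-06.
After k=3: 47.7780.
Order-4 term: −1/1209600 · (2.88651e-07 − 0.329218) = 2.72171e-07.

S_4 ≈ 47.7780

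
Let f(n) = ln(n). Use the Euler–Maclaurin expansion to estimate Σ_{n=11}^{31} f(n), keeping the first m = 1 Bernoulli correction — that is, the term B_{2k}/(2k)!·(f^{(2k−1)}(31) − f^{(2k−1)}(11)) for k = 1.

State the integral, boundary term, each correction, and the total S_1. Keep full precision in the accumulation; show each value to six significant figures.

S_1 ≈ 62.9878

∫_11^31 ln(x) dx evaluates to 60.0768.
½[f(11) + f(31)] = ½[2.39790 + 3.43399] = 2.91594.
So far: 62.9927.
k=1: B_{2}/(2)! × [f^{(1)}(31) − f^{(1)}(11)] = 1/12 × (0.0322581 − 0.0909091) = -0.00488759.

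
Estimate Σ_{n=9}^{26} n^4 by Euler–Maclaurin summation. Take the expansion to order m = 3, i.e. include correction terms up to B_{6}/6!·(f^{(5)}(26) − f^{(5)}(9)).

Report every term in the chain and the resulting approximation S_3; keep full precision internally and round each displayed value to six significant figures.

S_3 ≈ 2.60185e+06

Integral: ∫_9^26 x^4 dx = 2.36447e+06.
½[f(9) + f(26)] = ½[6561.00 + 456976] = 231768.
So far: 2.59623e+06.
Correction k=1: B_{2}/2! · (f^{(1)}(26) − f^{(1)}(9)) = 1/12 · (70304.0 − 2916.00) = 5615.67.
After k=1: 2.60185e+06.
Correction k=2: B_{4}/4! · (f^{(3)}(26) − f^{(3)}(9)) = −1/720 · (624.000 − 216.000) = -0.566667.
After k=2: 2.60185e+06.
Correction k=3: B_{6}/6! · (f^{(5)}(26) − f^{(5)}(9)) = 1/30240 · (0.00000 − 0.00000) = 0.00000.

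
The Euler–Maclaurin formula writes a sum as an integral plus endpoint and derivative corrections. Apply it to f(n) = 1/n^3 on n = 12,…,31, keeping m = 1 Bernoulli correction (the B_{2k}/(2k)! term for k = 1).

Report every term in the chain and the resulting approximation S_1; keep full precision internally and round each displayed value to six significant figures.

∫_12^31 1/x^3 dx evaluates to 0.00295193.
Endpoint term: (f(12) + f(31))/2 = (0.000578704 + 3.35672e-05)/2 = 0.000306135.
Running total after boundary: 0.00325807.
Order-1 term: 1/12 · (-3.24844e-06 − (-0.000144676)) = 1.17856e-05.

S_1 ≈ 0.00326985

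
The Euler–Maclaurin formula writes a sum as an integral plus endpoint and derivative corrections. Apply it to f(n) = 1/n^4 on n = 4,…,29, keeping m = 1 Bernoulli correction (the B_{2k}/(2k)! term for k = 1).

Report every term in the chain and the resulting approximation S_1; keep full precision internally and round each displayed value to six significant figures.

Integral: ∫_4^29 1/x^4 dx = 0.00519467.
½[f(4) + f(29)] = ½[0.00390625 + 1.41387e-06] = 0.00195383.
So far: 0.00714850.
k=1: B_{2}/(2)! × [f^{(1)}(29) − f^{(1)}(4)] = 1/12 × (-1.95016e-07 − (-0.00390625)) = 0.000325505.

S_1 ≈ 0.00747400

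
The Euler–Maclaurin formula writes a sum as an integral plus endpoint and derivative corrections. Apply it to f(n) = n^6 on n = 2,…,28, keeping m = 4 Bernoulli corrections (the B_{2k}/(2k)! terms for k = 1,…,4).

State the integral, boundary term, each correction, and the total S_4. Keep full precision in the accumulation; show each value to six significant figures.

The integral term ∫_2^28 x^6 dx = 1.92756e+09.
½[f(2) + f(28)] = ½[64.0000 + 4.81890e+08] = 2.40945e+08.
Integral + boundary = 2.16851e+09.
Order-1 term: 1/12 · (1.03262e+08 − 192.000) = 8.60517e+06.
Running total after k=1: 2.17711e+09.
Order-2 term: −1/720 · (2.63424e+06 − 960.000) = -3657.33.
Running total after k=2: 2.17711e+09.
Order-3 term: 1/30240 · (20160.0 − 1440.00) = 0.619048.
Running total after k=3: 2.17711e+09.
Order-4 term: −1/1209600 · (0.00000 − 0.00000) = 0.00000.

S_4 ≈ 2.17711e+09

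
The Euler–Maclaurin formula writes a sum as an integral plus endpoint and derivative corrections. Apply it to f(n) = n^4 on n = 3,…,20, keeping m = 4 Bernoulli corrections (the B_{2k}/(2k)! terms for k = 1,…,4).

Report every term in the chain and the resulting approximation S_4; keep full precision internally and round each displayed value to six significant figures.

S_4 ≈ 722649

The integral term ∫_3^20 x^4 dx = 639951.
Endpoint term: (f(3) + f(20))/2 = (81.0000 + 160000)/2 = 80040.5.
Running total after boundary: 719992.
Order-1 term: 1/12 · (32000.0 − 108.000) = 2657.67.
Partial sum through k=1: 722650.
Order-2 term: −1/720 · (480.000 − 72.0000) = -0.566667.
Partial sum through k=2: 722649.
Order-3 term: 1/30240 · (0.00000 − 0.00000) = 0.00000.
Partial sum through k=3: 722649.
Order-4 term: −1/1209600 · (0.00000 − 0.00000) = 0.00000.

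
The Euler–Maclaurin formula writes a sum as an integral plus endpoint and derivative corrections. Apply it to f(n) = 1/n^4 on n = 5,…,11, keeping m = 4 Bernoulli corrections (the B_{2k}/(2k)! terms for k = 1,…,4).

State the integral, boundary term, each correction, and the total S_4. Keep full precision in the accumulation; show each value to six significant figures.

S_4 ≈ 0.00335295

The integral term ∫_5^11 1/x^4 dx = 0.00241623.
½[f(5) + f(11)] = ½[0.00160000 + 6.83013e-05] = 0.000834151.
So far: 0.00325038.
k=1: B_{2}/(2)! × [f^{(1)}(11) − f^{(1)}(5)] = 1/12 × (-2.48369e-05 − (-0.00128000)) = 0.000104597.
Running total after k=1: 0.00335498.
k=2: B_{4}/(4)! × [f^{(3)}(11) − f^{(3)}(5)] = −1/720 × (-6.15790e-06 − (-0.00153600)) = -2.12478e-06.
Running total after k=2: 0.00335285.
k=3: B_{6}/(6)! × [f^{(5)}(11) − f^{(5)}(5)] = 1/30240 × (-2.84994e-06 − (-0.00344064)) = 1.13684e-07.
Running total after k=3: 0.00335296.
k=4: B_{8}/(8)! × [f^{(7)}(11) − f^{(7)}(5)] = −1/1209600 × (-2.11979e-06 − (-0.0123863)) = -1.02382e-08.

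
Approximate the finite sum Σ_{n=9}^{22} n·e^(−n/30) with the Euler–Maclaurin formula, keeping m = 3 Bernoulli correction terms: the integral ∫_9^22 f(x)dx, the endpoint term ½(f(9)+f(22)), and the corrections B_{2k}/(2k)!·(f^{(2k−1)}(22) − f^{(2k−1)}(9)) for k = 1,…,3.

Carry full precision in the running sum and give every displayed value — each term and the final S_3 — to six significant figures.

S_3 ≈ 126.066

∫_9^22 x·e^(−x/30) dx evaluates to 117.481.
Boundary: ½(f(9) + f(22)) = ½(6.66736 + 10.5667) = 8.61704.
Running total after boundary: 126.098.
Order-1 term: 1/12 · (0.128081 − 0.518573) = -0.0325409.
Partial sum through k=1: 126.066.
Order-2 term: −1/720 · (0.00120966 − 0.00222245) = 1.40666e-06.
Partial sum through k=2: 126.066.
Order-3 term: 1/30240 · (2.53000e-06 − 4.29857e-06) = -5.84845e-11.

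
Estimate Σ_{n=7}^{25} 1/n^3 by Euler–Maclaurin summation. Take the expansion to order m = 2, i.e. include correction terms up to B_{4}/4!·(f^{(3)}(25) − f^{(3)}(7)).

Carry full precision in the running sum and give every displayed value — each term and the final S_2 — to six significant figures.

S_2 ≈ 0.0109966

∫_7^25 1/x^3 dx evaluates to 0.00940408.
Endpoint term: (f(7) + f(25))/2 = (0.00291545 + 6.40000e-05)/2 = 0.00148973.
Running total after boundary: 0.0108938.
k=1: B_{2}/(2)! × [f^{(1)}(25) − f^{(1)}(7)] = 1/12 × (-7.68000e-06 − (-0.00124948)) = 0.000103483.
Partial sum through k=1: 0.0109973.
k=2: B_{4}/(4)! × [f^{(3)}(25) − f^{(3)}(7)] = −1/720 × (-2.45760e-07 − (-0.000509992)) = -7.07980e-07.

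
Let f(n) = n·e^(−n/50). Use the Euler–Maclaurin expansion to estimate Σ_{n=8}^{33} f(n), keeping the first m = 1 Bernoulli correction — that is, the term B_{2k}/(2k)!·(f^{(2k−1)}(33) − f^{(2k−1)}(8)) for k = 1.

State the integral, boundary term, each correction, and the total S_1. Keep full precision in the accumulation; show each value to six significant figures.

S_1 ≈ 338.176

The integral term ∫_8^33 x·e^(−x/50) dx = 326.284.
Boundary: ½(f(8) + f(33)) = ½(6.81715 + 17.0561) = 11.9366.
So far: 338.221.
k=1: B_{2}/(2)! × [f^{(1)}(33) − f^{(1)}(8)] = 1/12 × (0.175729 − 0.715801) = -0.0450059.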